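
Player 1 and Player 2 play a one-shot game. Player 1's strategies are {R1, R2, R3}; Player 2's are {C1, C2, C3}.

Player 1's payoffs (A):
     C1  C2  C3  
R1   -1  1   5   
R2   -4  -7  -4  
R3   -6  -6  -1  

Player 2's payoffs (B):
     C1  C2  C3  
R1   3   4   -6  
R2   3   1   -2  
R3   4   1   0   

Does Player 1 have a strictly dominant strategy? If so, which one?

Check whether one of Player 1's strategies beats all alternatives regardless of what the opponent does.
R1 strictly dominates: vs C1: -1 > each of {-4, -6}; vs C2: 1 > each of {-7, -6}; vs C3: 5 > each of {-4, -1}.

R1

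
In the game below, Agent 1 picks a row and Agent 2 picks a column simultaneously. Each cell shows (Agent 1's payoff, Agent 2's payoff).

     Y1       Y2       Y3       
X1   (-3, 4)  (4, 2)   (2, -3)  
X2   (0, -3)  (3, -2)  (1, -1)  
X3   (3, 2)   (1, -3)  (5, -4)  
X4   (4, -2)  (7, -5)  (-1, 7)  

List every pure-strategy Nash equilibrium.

Check mutual best responses: a cell is a NE iff neither player can gain by unilaterally deviating.
Agent 1's best responses — vs Y1: X4 (payoff 4); vs Y2: X4 (payoff 7); vs Y3: X3 (payoff 5).
Agent 2's best responses — vs X1: Y1 (payoff 4); vs X2: Y3 (payoff -1); vs X3: Y1 (payoff 2); vs X4: Y3 (payoff 7).
No cell has both players best-responding. For instance, Agent 1's best reply to Y1 is X4, but against X4 Agent 2 prefers Y3 over Y1.

No pure-strategy Nash equilibrium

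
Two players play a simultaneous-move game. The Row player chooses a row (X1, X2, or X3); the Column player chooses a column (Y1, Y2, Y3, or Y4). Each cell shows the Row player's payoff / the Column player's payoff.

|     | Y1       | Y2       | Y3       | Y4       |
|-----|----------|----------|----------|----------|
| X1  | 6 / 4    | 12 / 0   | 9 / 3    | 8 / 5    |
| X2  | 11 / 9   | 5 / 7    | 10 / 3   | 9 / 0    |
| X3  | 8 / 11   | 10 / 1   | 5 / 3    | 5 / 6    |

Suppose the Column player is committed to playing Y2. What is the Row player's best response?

With the Column player fixed at Y2, the Row player's payoffs are: X1 → 12, X2 → 5, X3 → 10.
The maximum is 12, achieved by X1.

X1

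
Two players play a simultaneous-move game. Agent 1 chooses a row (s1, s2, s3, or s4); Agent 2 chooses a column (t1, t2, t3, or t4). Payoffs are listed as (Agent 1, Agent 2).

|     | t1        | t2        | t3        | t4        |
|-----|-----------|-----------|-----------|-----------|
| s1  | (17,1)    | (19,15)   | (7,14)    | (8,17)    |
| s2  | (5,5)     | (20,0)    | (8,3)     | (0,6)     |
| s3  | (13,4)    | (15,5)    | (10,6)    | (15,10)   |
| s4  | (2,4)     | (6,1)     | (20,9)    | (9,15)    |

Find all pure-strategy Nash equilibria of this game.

(s3, t4)

Check mutual best responses: a cell is a NE iff neither player can gain by unilaterally deviating.
Agent 1's best responses — vs t1: s1 (payoff 17); vs t2: s2 (payoff 20); vs t3: s4 (payoff 20); vs t4: s3 (payoff 15).
Agent 2's best responses — vs s1: t4 (payoff 17); vs s2: t4 (payoff 6); vs s3: t4 (payoff 10); vs s4: t4 (payoff 15).
The only mutual best response is (s3, t4); neither player gains by switching there.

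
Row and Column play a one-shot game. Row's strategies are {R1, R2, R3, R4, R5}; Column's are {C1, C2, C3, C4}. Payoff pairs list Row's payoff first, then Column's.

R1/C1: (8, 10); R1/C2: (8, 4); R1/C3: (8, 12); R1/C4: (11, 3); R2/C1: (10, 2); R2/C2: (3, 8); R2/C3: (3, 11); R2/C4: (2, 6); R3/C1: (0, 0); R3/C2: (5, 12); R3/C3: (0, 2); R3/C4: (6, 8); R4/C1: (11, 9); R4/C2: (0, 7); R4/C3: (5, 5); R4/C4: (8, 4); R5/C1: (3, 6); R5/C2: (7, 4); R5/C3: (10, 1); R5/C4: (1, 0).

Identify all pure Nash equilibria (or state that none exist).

(R4, C1)

Find each player's best response to every opponent strategy; NE are the intersections.
Row's best responses — vs C1: R4 (payoff 11); vs C2: R1 (payoff 8); vs C3: R5 (payoff 10); vs C4: R1 (payoff 11).
Column's best responses — vs R1: C3 (payoff 12); vs R2: C3 (payoff 11); vs R3: C2 (payoff 12); vs R4: C1 (payoff 9); vs R5: C1 (payoff 6).
The only mutual best response is (R4, C1); neither player gains by switching there.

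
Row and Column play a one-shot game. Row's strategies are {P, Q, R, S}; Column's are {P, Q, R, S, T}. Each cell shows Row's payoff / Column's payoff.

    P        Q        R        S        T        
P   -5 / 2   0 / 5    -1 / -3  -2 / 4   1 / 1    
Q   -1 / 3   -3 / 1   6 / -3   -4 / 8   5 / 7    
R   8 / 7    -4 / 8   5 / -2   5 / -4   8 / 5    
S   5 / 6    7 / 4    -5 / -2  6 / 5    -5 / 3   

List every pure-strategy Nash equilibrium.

None

Check mutual best responses: a cell is a NE iff neither player can gain by unilaterally deviating.
Row's best responses — vs P: R (payoff 8); vs Q: S (payoff 7); vs R: Q (payoff 6); vs S: S (payoff 6); vs T: R (payoff 8).
Column's best responses — vs P: Q (payoff 5); vs Q: S (payoff 8); vs R: Q (payoff 8); vs S: P (payoff 6).
No cell has both players best-responding. For instance, Row's best reply to T is R, but against R Column prefers Q over T.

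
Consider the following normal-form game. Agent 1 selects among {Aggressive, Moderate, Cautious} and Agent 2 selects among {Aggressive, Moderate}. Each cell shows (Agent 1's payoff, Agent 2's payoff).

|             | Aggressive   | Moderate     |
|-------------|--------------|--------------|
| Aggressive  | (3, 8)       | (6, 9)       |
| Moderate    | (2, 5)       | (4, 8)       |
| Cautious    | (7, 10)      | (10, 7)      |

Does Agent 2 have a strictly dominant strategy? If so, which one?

None

A strategy is strictly dominant if it gives Agent 2 a strictly higher payoff than every other strategy, against every choice by the opponent.
Aggressive is not dominant: against Aggressive, Moderate gives 9 > 8.
Moderate is not dominant: against Cautious, Aggressive gives 10 > 7.
No single strategy is best against every opponent action.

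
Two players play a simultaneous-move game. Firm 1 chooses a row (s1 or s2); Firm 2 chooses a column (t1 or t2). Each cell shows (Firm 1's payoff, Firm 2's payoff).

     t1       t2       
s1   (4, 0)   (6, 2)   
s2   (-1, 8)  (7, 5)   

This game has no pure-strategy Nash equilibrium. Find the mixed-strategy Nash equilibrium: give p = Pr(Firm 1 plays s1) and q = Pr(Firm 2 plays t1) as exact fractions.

p = 3/5, q = 1/6

In a mixed NE each player is indifferent between their pure strategies, so the opponent's mix sets the indifference.
Firm 2 indifferent between t1 and t2: p·0 + (1−p)·8 = p·2 + (1−p)·5 ⟹ 8 + (-8)p = 5 + (-3)p ⟹ p = 3/5.
Firm 1 indifferent between s1 and s2: q·4 + (1−q)·6 = q·(-1) + (1−q)·7 ⟹ 6 + (-2)q = 7 + (-8)q ⟹ q = 1/6.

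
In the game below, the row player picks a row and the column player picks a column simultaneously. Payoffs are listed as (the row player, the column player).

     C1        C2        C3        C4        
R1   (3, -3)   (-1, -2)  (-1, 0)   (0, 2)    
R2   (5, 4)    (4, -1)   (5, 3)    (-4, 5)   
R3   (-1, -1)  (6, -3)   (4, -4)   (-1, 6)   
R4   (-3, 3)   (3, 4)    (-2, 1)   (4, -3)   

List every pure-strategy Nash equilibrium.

There is no pure-strategy Nash equilibrium

Find each player's best response to every opponent strategy; NE are the intersections.
The row player's best responses — vs C1: R2 (payoff 5); vs C2: R3 (payoff 6); vs C3: R2 (payoff 5); vs C4: R4 (payoff 4).
The column player's best responses — vs R1: C4 (payoff 2); vs R2: C4 (payoff 5); vs R3: C4 (payoff 6); vs R4: C2 (payoff 4).
No cell has both players best-responding. For instance, the row player's best reply to C4 is R4, but against R4 the column player prefers C2 over C4.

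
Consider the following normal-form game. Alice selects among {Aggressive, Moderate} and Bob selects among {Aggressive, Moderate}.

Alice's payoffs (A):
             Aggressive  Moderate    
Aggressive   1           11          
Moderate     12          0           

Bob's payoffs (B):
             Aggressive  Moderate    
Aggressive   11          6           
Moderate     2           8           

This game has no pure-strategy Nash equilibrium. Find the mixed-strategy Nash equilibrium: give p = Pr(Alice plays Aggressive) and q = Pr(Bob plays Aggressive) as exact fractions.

p = 6/11, q = 1/2

In a mixed NE each player is indifferent between their pure strategies, so the opponent's mix sets the indifference.
Bob indifferent between Aggressive and Moderate: p·11 + (1−p)·2 = p·6 + (1−p)·8 ⟹ 2 + 9p = 8 + (-2)p ⟹ p = 6/11.
Alice indifferent between Aggressive and Moderate: q·1 + (1−q)·11 = q·12 + (1−q)·0 ⟹ 11 + (-10)q = 0 + 12q ⟹ q = 1/2.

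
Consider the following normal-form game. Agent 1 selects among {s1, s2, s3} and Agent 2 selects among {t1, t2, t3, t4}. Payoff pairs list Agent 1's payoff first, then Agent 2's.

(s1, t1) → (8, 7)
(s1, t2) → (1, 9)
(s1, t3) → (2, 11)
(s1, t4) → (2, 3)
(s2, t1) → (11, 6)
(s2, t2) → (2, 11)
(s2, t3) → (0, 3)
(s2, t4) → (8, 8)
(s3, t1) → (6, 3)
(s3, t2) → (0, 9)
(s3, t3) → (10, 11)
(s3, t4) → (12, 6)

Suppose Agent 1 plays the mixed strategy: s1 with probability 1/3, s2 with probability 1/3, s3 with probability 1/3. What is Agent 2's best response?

t2

Compute Agent 2's expected payoff from each pure strategy against the given mix.
t1: (1/3)·7 + (1/3)·6 + (1/3)·3 = 16/3
t2: (1/3)·9 + (1/3)·11 + (1/3)·9 = 29/3
t3: (1/3)·11 + (1/3)·3 + (1/3)·11 = 25/3
t4: (1/3)·3 + (1/3)·8 + (1/3)·6 = 17/3
Highest expected payoff is 29/3, from t2.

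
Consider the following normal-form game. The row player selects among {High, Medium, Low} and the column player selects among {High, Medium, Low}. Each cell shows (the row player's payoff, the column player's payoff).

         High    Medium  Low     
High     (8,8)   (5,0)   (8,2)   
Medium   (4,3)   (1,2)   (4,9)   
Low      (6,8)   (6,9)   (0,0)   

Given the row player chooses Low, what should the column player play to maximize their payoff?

Medium

With the row player fixed at Low, the column player's payoffs are: High → 8, Medium → 9, Low → 0.
The maximum is 9, achieved by Medium.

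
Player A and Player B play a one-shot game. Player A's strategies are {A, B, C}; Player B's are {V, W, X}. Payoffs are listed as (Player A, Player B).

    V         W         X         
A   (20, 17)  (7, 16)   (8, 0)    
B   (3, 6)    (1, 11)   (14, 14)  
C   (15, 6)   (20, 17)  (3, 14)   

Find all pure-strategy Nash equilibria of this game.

Check mutual best responses: a cell is a NE iff neither player can gain by unilaterally deviating.
Player A's best responses — vs V: A (payoff 20); vs W: C (payoff 20); vs X: B (payoff 14).
Player B's best responses — vs A: V (payoff 17); vs B: X (payoff 14); vs C: W (payoff 17).
Mutual best responses occur at (A, V), (B, X), and (C, W); at each, neither player gains by switching.

(A, V), (B, X), and (C, W)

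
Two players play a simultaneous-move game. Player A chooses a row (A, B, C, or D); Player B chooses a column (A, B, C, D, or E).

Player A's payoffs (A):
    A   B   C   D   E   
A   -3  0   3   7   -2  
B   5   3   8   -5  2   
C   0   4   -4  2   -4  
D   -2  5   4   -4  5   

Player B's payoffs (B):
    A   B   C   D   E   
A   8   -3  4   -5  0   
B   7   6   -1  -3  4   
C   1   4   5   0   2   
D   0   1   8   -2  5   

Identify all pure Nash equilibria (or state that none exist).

Check mutual best responses: a cell is a NE iff neither player can gain by unilaterally deviating.
Player A's best responses — vs A: B (payoff 5); vs B: D (payoff 5); vs C: B (payoff 8); vs D: A (payoff 7); vs E: D (payoff 5).
Player B's best responses — vs A: A (payoff 8); vs B: A (payoff 7); vs C: C (payoff 5); vs D: C (payoff 8).
The only mutual best response is (B, A); neither player gains by switching there.

(B, A)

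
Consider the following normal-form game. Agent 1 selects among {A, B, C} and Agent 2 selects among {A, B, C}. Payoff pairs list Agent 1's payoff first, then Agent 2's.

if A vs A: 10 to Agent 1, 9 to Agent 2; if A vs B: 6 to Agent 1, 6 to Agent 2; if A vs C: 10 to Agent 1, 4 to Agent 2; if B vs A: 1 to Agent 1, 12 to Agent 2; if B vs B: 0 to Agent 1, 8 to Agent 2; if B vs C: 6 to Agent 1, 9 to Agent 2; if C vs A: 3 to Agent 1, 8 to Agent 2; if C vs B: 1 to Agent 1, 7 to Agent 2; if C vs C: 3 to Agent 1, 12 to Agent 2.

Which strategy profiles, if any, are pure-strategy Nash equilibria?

Find each player's best response to every opponent strategy; NE are the intersections.
Agent 1's best responses — vs A: A (payoff 10); vs B: A (payoff 6); vs C: A (payoff 10).
Agent 2's best responses — vs A: A (payoff 9); vs B: A (payoff 12); vs C: C (payoff 12).
The only mutual best response is (A, A); neither player gains by switching there.

(A, A)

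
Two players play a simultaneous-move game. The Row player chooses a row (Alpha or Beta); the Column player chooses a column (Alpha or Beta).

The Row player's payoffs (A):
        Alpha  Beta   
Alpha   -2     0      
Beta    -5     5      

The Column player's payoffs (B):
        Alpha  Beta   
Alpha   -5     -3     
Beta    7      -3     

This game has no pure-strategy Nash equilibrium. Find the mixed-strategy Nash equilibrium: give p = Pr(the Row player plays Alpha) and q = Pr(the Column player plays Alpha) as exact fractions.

p = 5/6, q = 5/8

Each player's mixing probability is pinned down by making the *other* player indifferent.
The Column player indifferent between Alpha and Beta: p·(-5) + (1−p)·7 = p·(-3) + (1−p)·(-3) ⟹ 7 + (-12)p = (-3) + 0p ⟹ p = 5/6.
The Row player indifferent between Alpha and Beta: q·(-2) + (1−q)·0 = q·(-5) + (1−q)·5 ⟹ 0 + (-2)q = 5 + (-10)q ⟹ q = 5/8.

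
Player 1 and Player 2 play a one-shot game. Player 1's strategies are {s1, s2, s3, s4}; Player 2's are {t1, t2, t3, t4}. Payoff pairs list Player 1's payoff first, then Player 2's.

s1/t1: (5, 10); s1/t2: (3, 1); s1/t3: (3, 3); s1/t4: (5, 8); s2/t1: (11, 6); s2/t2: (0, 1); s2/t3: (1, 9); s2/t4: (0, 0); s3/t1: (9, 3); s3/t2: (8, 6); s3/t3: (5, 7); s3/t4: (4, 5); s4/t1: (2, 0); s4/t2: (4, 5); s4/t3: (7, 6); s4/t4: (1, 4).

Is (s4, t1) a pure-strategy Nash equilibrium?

No

Holding Player 2 at t1: Player 1 gets 2 from s4 but could get 11 by switching to s2. Player 1 has a profitable deviation.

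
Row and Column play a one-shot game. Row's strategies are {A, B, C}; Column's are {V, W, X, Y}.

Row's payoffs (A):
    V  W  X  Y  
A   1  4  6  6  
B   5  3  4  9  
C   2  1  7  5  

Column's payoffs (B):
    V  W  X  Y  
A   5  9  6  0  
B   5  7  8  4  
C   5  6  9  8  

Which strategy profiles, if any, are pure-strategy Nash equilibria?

Check mutual best responses: a cell is a NE iff neither player can gain by unilaterally deviating.
Row's best responses — vs V: B (payoff 5); vs W: A (payoff 4); vs X: C (payoff 7); vs Y: B (payoff 9).
Column's best responses — vs A: W (payoff 9); vs B: X (payoff 8); vs C: X (payoff 9).
Mutual best responses occur at (A, W) and (C, X); at each, neither player gains by switching.

(A, W) and (C, X)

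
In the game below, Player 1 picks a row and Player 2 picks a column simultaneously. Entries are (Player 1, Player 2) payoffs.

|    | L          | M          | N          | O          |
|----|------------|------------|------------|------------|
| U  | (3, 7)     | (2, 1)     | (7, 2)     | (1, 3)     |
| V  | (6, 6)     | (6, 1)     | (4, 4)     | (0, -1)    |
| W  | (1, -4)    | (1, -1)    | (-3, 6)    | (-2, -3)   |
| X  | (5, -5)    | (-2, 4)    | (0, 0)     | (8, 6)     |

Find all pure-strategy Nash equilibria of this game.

Check mutual best responses: a cell is a NE iff neither player can gain by unilaterally deviating.
Player 1's best responses — vs L: V (payoff 6); vs M: V (payoff 6); vs N: U (payoff 7); vs O: X (payoff 8).
Player 2's best responses — vs U: L (payoff 7); vs V: L (payoff 6); vs W: N (payoff 6); vs X: O (payoff 6).
Mutual best responses occur at (V, L) and (X, O); at each, neither player gains by switching.

(V, L) and (X, O)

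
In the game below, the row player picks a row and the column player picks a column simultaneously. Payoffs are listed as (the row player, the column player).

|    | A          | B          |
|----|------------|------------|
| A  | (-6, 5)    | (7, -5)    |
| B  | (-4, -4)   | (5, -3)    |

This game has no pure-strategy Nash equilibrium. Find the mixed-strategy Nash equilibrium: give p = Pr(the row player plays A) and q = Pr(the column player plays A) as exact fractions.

p = 1/11, q = 1/2

In a mixed NE each player is indifferent between their pure strategies, so the opponent's mix sets the indifference.
The column player indifferent between A and B: p·5 + (1−p)·(-4) = p·(-5) + (1−p)·(-3) ⟹ (-4) + 9p = (-3) + (-2)p ⟹ p = 1/11.
The row player indifferent between A and B: q·(-6) + (1−q)·7 = q·(-4) + (1−q)·5 ⟹ 7 + (-13)q = 5 + (-9)q ⟹ q = 1/2.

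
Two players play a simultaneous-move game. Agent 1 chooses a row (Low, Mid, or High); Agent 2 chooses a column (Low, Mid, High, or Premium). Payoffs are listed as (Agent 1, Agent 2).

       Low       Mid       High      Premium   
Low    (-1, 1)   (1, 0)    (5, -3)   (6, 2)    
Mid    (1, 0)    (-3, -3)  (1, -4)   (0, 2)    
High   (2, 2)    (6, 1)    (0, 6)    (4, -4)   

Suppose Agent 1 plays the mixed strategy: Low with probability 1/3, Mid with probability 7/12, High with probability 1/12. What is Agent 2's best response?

Agent 2's best reply maximizes expected payoff against the mix.
Low: (1/3)·1 + (7/12)·0 + (1/12)·2 = 1/2
Mid: (1/3)·0 + (7/12)·(-3) + (1/12)·1 = -5/3
High: (1/3)·(-3) + (7/12)·(-4) + (1/12)·6 = -17/6
Premium: (1/3)·2 + (7/12)·2 + (1/12)·(-4) = 3/2
Highest expected payoff is 3/2, from Premium.

Premium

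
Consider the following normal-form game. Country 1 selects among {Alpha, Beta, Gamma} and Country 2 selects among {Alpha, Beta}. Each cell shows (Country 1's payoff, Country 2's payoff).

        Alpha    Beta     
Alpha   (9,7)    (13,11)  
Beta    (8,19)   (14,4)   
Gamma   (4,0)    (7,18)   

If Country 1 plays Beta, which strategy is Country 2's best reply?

With Country 1 fixed at Beta, Country 2's payoffs are: Alpha → 19, Beta → 4.
The maximum is 19, achieved by Alpha.

Alpha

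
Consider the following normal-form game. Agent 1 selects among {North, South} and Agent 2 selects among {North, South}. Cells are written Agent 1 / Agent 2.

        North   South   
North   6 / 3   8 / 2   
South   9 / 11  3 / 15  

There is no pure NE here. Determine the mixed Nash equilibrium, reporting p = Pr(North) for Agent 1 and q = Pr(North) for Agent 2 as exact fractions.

In a mixed NE each player is indifferent between their pure strategies, so the opponent's mix sets the indifference.
Agent 2 indifferent between North and South: p·3 + (1−p)·11 = p·2 + (1−p)·15 ⟹ 11 + (-8)p = 15 + (-13)p ⟹ p = 4/5.
Agent 1 indifferent between North and South: q·6 + (1−q)·8 = q·9 + (1−q)·3 ⟹ 8 + (-2)q = 3 + 6q ⟹ q = 5/8.

p = 4/5, q = 5/8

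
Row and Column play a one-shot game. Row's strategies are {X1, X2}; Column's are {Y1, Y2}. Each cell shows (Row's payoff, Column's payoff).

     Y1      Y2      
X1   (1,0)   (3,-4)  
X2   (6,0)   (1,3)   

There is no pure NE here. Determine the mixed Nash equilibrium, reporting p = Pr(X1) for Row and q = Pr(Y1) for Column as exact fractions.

p = 3/7, q = 2/7

Each player's mixing probability is pinned down by making the *other* player indifferent.
Column indifferent between Y1 and Y2: p·0 + (1−p)·0 = p·(-4) + (1−p)·3 ⟹ 0 + 0p = 3 + (-7)p ⟹ p = 3/7.
Row indifferent between X1 and X2: q·1 + (1−q)·3 = q·6 + (1−q)·1 ⟹ 3 + (-2)q = 1 + 5q ⟹ q = 2/7.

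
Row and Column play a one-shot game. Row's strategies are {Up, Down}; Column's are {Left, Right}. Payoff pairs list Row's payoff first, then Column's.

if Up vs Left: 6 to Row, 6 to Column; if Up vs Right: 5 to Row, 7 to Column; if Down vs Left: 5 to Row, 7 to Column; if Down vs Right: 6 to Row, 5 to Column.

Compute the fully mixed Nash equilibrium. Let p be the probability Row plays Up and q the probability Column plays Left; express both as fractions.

p = 2/3, q = 1/2

Each player's mixing probability is pinned down by making the *other* player indifferent.
Column indifferent between Left and Right: p·6 + (1−p)·7 = p·7 + (1−p)·5 ⟹ 7 + (-1)p = 5 + 2p ⟹ p = 2/3.
Row indifferent between Up and Down: q·6 + (1−q)·5 = q·5 + (1−q)·6 ⟹ 5 + 1q = 6 + (-1)q ⟹ q = 1/2.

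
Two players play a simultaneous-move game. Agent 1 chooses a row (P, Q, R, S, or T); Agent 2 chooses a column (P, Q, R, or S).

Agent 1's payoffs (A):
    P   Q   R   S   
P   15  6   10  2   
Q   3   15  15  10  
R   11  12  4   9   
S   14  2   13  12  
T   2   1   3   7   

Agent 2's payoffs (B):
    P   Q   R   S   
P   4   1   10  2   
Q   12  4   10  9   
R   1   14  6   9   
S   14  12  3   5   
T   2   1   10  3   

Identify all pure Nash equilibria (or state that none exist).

There is no pure-strategy Nash equilibrium

A profile is a Nash equilibrium when each player is best-responding to the other.
Agent 1's best responses — vs P: P (payoff 15); vs Q: Q (payoff 15); vs R: Q (payoff 15); vs S: S (payoff 12).
Agent 2's best responses — vs P: R (payoff 10); vs Q: P (payoff 12); vs R: Q (payoff 14); vs S: P (payoff 14); vs T: R (payoff 10).
No cell has both players best-responding. For instance, Agent 1's best reply to P is P, but against P Agent 2 prefers R over P.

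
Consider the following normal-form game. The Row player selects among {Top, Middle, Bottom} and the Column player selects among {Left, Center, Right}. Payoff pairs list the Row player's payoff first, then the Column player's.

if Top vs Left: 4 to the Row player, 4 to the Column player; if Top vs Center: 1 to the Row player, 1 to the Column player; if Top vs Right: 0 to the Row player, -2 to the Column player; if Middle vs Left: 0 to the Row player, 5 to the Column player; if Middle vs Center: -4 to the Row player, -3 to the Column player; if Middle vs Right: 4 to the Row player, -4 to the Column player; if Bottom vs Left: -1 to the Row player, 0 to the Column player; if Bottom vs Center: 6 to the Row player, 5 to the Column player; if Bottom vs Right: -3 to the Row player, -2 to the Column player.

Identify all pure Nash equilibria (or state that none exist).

A profile is a Nash equilibrium when each player is best-responding to the other.
The Row player's best responses — vs Left: Top (payoff 4); vs Center: Bottom (payoff 6); vs Right: Middle (payoff 4).
The Column player's best responses — vs Top: Left (payoff 4); vs Middle: Left (payoff 5); vs Bottom: Center (payoff 5).
Mutual best responses occur at (Top, Left) and (Bottom, Center); at each, neither player gains by switching.

(Top, Left) and (Bottom, Center)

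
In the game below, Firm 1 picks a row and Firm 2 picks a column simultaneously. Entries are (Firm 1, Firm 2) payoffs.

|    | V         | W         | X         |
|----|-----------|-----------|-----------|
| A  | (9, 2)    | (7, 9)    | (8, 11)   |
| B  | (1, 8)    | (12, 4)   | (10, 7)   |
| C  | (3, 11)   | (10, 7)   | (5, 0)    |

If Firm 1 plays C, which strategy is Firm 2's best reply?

V

With Firm 1 fixed at C, Firm 2's payoffs are: V → 11, W → 7, X → 0.
The maximum is 11, achieved by V.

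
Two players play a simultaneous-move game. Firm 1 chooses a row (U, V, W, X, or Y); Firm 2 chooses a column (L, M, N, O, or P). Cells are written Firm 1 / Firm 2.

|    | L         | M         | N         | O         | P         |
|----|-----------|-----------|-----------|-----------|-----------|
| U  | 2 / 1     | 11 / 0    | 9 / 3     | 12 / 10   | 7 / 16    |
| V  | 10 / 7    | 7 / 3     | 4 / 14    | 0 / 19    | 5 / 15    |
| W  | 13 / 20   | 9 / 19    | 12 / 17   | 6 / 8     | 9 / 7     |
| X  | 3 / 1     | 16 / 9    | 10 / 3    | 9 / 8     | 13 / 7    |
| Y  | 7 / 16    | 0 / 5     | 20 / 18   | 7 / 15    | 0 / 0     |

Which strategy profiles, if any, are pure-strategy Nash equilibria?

Check mutual best responses: a cell is a NE iff neither player can gain by unilaterally deviating.
Firm 1's best responses — vs L: W (payoff 13); vs M: X (payoff 16); vs N: Y (payoff 20); vs O: U (payoff 12); vs P: X (payoff 13).
Firm 2's best responses — vs U: P (payoff 16); vs V: O (payoff 19); vs W: L (payoff 20); vs X: M (payoff 9); vs Y: N (payoff 18).
Mutual best responses occur at (W, L), (X, M), and (Y, N); at each, neither player gains by switching.

(W, L), (X, M), and (Y, N)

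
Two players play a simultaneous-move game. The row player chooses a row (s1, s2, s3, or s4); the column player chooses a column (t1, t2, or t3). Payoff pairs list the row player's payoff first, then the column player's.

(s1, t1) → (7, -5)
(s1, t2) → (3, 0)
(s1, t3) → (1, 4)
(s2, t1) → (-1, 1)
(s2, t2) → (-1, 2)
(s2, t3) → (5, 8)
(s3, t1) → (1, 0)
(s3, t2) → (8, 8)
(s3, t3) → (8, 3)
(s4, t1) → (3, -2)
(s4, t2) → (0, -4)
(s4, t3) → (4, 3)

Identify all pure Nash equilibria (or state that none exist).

Find each player's best response to every opponent strategy; NE are the intersections.
The row player's best responses — vs t1: s1 (payoff 7); vs t2: s3 (payoff 8); vs t3: s3 (payoff 8).
The column player's best responses — vs s1: t3 (payoff 4); vs s2: t3 (payoff 8); vs s3: t2 (payoff 8); vs s4: t3 (payoff 3).
The only mutual best response is (s3, t2); neither player gains by switching there.

(s3, t2)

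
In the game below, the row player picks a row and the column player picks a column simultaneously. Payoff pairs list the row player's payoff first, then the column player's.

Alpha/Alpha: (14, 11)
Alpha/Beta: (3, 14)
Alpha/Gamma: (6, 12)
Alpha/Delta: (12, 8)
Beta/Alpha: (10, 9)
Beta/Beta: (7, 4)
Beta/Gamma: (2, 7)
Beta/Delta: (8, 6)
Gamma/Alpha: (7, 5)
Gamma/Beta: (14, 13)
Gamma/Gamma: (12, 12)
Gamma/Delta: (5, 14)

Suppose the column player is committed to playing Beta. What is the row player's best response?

With the column player fixed at Beta, the row player's payoffs are: Alpha → 3, Beta → 7, Gamma → 14.
The maximum is 14, achieved by Gamma.

Gamma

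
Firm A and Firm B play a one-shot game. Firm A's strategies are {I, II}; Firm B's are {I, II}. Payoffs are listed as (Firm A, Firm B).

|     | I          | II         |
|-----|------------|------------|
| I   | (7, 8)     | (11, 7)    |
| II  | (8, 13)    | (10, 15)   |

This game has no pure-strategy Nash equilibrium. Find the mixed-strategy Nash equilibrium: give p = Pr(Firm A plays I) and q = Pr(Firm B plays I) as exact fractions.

p = 2/3, q = 1/2

Each player's mixing probability is pinned down by making the *other* player indifferent.
Firm B indifferent between I and II: p·8 + (1−p)·13 = p·7 + (1−p)·15 ⟹ 13 + (-5)p = 15 + (-8)p ⟹ p = 2/3.
Firm A indifferent between I and II: q·7 + (1−q)·11 = q·8 + (1−q)·10 ⟹ 11 + (-4)q = 10 + (-2)q ⟹ q = 1/2.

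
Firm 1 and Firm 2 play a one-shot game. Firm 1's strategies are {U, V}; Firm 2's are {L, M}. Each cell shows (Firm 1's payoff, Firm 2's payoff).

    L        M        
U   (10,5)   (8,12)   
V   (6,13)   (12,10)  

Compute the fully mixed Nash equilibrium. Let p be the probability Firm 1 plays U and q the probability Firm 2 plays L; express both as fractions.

In a mixed NE each player is indifferent between their pure strategies, so the opponent's mix sets the indifference.
Firm 2 indifferent between L and M: p·5 + (1−p)·13 = p·12 + (1−p)·10 ⟹ 13 + (-8)p = 10 + 2p ⟹ p = 3/10.
Firm 1 indifferent between U and V: q·10 + (1−q)·8 = q·6 + (1−q)·12 ⟹ 8 + 2q = 12 + (-6)q ⟹ q = 1/2.

p = 3/10, q = 1/2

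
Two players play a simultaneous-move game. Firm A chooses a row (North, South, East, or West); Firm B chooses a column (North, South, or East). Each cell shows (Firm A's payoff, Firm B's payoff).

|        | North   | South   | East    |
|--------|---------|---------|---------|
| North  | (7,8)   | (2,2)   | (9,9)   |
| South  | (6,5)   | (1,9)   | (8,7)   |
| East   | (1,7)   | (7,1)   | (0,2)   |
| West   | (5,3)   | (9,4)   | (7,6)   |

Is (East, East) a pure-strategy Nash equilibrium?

No

Holding Firm B at East: Firm A gets 0 from East but could get 9 by switching to North. Firm A has a profitable deviation.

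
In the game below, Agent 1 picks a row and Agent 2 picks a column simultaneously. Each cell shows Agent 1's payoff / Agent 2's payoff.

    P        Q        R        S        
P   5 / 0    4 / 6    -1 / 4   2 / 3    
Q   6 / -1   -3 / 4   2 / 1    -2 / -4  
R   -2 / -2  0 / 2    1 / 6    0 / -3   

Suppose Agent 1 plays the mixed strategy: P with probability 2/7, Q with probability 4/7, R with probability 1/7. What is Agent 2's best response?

Q

Agent 2's best reply maximizes expected payoff against the mix.
P: (2/7)·0 + (4/7)·(-1) + (1/7)·(-2) = -6/7
Q: (2/7)·6 + (4/7)·4 + (1/7)·2 = 30/7
R: (2/7)·4 + (4/7)·1 + (1/7)·6 = 18/7
S: (2/7)·3 + (4/7)·(-4) + (1/7)·(-3) = -13/7
Highest expected payoff is 30/7, from Q.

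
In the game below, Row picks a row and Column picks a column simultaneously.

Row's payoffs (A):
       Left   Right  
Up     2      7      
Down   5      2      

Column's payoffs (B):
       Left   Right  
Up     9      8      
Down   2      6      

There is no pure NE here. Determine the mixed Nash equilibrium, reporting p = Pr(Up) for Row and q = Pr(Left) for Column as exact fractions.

p = 4/5, q = 5/8

In a mixed NE each player is indifferent between their pure strategies, so the opponent's mix sets the indifference.
Column indifferent between Left and Right: p·9 + (1−p)·2 = p·8 + (1−p)·6 ⟹ 2 + 7p = 6 + 2p ⟹ p = 4/5.
Row indifferent between Up and Down: q·2 + (1−q)·7 = q·5 + (1−q)·2 ⟹ 7 + (-5)q = 2 + 3q ⟹ q = 5/8.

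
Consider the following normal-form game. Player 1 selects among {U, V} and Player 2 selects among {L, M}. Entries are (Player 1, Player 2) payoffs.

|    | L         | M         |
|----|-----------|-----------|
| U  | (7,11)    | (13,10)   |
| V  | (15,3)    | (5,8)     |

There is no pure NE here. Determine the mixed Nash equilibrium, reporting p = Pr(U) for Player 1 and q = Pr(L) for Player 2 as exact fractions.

In a mixed NE each player is indifferent between their pure strategies, so the opponent's mix sets the indifference.
Player 2 indifferent between L and M: p·11 + (1−p)·3 = p·10 + (1−p)·8 ⟹ 3 + 8p = 8 + 2p ⟹ p = 5/6.
Player 1 indifferent between U and V: q·7 + (1−q)·13 = q·15 + (1−q)·5 ⟹ 13 + (-6)q = 5 + 10q ⟹ q = 1/2.

p = 5/6, q = 1/2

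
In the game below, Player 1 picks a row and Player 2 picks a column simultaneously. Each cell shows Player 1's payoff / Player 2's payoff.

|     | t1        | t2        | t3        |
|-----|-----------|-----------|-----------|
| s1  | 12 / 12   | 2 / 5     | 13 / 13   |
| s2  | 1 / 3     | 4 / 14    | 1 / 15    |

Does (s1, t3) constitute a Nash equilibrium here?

Holding Player 2 at t3: Player 1 gets 13 from s1, versus 1 from s2. No profitable deviation for Player 1.
Holding Player 1 at s1: Player 2 gets 13 from t3, versus 12 from t1, 5 from t2. No profitable deviation for Player 2 either.

Yes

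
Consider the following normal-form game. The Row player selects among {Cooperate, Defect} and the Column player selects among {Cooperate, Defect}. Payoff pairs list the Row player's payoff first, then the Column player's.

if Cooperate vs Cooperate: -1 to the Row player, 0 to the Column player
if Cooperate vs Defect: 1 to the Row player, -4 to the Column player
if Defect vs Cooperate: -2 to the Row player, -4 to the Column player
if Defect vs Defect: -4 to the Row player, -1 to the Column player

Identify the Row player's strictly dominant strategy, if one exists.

Check whether one of the Row player's strategies beats all alternatives regardless of what the opponent does.
Cooperate strictly dominates: vs Cooperate: -1 > -2; vs Defect: 1 > -4.

Cooperate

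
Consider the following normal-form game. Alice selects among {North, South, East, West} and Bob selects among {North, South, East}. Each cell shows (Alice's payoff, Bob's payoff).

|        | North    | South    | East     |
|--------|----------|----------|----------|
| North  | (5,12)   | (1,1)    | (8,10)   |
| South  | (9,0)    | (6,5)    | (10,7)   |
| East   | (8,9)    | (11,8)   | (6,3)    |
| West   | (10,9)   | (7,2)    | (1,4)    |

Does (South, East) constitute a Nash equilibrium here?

Yes

Holding Bob at East: Alice gets 10 from South, versus 8 from North, 6 from East, 1 from West. No profitable deviation for Alice.
Holding Alice at South: Bob gets 7 from East, versus 0 from North, 5 from South. No profitable deviation for Bob either.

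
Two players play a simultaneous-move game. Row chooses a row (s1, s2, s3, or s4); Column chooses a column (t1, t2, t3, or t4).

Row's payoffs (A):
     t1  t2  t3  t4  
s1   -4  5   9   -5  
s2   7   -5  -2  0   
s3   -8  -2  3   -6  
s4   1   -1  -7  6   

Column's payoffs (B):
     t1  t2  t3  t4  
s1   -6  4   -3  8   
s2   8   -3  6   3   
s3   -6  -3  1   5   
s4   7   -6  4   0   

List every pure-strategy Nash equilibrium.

Check mutual best responses: a cell is a NE iff neither player can gain by unilaterally deviating.
Row's best responses — vs t1: s2 (payoff 7); vs t2: s1 (payoff 5); vs t3: s1 (payoff 9); vs t4: s4 (payoff 6).
Column's best responses — vs s1: t4 (payoff 8); vs s2: t1 (payoff 8); vs s3: t4 (payoff 5); vs s4: t1 (payoff 7).
The only mutual best response is (s2, t1); neither player gains by switching there.

(s2, t1)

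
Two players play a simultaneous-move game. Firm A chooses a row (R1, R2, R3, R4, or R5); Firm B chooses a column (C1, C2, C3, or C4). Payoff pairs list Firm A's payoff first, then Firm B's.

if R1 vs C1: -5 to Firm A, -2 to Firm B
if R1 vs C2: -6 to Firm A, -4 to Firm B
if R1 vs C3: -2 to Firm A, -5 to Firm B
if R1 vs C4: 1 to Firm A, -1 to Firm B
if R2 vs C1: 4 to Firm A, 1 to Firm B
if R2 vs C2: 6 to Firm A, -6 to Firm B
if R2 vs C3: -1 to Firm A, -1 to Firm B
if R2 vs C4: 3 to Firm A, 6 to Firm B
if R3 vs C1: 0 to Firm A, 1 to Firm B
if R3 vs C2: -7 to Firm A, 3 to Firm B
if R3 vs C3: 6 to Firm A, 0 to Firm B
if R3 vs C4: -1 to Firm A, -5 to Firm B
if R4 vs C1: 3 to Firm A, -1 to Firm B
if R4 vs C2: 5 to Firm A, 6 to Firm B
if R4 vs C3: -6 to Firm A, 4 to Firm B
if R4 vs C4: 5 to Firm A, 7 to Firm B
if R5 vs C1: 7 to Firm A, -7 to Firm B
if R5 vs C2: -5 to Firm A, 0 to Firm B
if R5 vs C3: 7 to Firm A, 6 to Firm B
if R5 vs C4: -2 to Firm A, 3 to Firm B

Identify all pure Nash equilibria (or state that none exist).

(R4, C4) and (R5, C3)

Check mutual best responses: a cell is a NE iff neither player can gain by unilaterally deviating.
Firm A's best responses — vs C1: R5 (payoff 7); vs C2: R2 (payoff 6); vs C3: R5 (payoff 7); vs C4: R4 (payoff 5).
Firm B's best responses — vs R1: C4 (payoff -1); vs R2: C4 (payoff 6); vs R3: C2 (payoff 3); vs R4: C4 (payoff 7); vs R5: C3 (payoff 6).
Mutual best responses occur at (R4, C4) and (R5, C3); at each, neither player gains by switching.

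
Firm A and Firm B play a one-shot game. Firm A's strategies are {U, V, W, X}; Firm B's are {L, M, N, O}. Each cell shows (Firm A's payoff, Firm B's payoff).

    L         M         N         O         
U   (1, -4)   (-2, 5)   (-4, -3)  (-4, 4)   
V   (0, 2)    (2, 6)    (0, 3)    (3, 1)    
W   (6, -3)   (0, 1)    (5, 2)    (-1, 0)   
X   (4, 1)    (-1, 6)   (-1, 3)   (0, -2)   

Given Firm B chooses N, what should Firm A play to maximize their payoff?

With Firm B fixed at N, Firm A's payoffs are: U → -4, V → 0, W → 5, X → -1.
The maximum is 5, achieved by W.

W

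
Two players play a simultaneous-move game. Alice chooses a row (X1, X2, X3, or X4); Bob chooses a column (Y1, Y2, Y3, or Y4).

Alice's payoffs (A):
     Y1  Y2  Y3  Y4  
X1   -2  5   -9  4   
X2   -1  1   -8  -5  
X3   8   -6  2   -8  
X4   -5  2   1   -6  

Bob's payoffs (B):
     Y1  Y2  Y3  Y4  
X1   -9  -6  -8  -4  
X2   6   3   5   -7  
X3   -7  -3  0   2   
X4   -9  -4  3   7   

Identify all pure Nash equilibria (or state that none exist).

Find each player's best response to every opponent strategy; NE are the intersections.
Alice's best responses — vs Y1: X3 (payoff 8); vs Y2: X1 (payoff 5); vs Y3: X3 (payoff 2); vs Y4: X1 (payoff 4).
Bob's best responses — vs X1: Y4 (payoff -4); vs X2: Y1 (payoff 6); vs X3: Y4 (payoff 2); vs X4: Y4 (payoff 7).
The only mutual best response is (X1, Y4); neither player gains by switching there.

(X1, Y4)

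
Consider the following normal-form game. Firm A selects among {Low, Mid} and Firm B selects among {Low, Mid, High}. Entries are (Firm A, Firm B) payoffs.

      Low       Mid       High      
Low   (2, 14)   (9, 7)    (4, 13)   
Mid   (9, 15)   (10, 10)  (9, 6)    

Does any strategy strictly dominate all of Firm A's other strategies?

Mid

Check whether one of Firm A's strategies beats all alternatives regardless of what the opponent does.
Mid strictly dominates: vs Low: 9 > 2; vs Mid: 10 > 9; vs High: 9 > 4.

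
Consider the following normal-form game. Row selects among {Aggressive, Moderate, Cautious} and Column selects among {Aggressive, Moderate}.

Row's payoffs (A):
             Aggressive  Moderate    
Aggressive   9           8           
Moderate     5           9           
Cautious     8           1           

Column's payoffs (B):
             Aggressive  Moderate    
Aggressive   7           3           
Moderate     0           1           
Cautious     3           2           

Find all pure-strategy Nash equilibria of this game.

(Aggressive, Aggressive) and (Moderate, Moderate)

Check mutual best responses: a cell is a NE iff neither player can gain by unilaterally deviating.
Row's best responses — vs Aggressive: Aggressive (payoff 9); vs Moderate: Moderate (payoff 9).
Column's best responses — vs Aggressive: Aggressive (payoff 7); vs Moderate: Moderate (payoff 1); vs Cautious: Aggressive (payoff 3).
Mutual best responses occur at (Aggressive, Aggressive) and (Moderate, Moderate); at each, neither player gains by switching.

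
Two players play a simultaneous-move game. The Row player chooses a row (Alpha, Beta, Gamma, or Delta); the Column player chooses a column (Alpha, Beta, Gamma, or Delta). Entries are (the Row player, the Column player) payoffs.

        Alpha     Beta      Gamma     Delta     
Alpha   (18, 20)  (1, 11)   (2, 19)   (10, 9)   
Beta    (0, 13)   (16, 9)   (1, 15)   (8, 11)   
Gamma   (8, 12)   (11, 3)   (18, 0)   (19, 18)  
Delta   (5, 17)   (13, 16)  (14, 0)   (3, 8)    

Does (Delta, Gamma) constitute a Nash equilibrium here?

No

Holding the Column player at Gamma: the Row player gets 14 from Delta but could get 18 by switching to Gamma. The Row player has a profitable deviation.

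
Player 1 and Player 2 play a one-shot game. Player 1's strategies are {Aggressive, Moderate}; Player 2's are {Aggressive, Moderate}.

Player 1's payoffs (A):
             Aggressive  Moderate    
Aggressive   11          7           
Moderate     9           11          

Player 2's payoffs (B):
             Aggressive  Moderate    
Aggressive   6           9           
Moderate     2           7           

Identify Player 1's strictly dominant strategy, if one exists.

No strictly dominant strategy

Check whether one of Player 1's strategies beats all alternatives regardless of what the opponent does.
Aggressive is not dominant: against Moderate, Moderate gives 11 > 7.
Moderate is not dominant: against Aggressive, Aggressive gives 11 > 9.
No single strategy is best against every opponent action.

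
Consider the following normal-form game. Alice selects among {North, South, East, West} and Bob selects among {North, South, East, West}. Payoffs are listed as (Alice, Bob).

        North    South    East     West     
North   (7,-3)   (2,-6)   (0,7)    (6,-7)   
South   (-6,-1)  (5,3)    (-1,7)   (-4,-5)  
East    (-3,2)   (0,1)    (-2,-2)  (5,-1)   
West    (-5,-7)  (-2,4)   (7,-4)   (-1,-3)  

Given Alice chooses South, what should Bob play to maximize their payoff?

East

With Alice fixed at South, Bob's payoffs are: North → -1, South → 3, East → 7, West → -5.
The maximum is 7, achieved by East.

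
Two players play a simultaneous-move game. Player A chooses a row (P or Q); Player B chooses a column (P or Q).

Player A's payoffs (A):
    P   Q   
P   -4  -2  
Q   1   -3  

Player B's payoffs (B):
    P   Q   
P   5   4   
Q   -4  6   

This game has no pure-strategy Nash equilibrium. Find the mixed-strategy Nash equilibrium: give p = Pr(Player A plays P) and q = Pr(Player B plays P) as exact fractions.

p = 10/11, q = 1/6

In a mixed NE each player is indifferent between their pure strategies, so the opponent's mix sets the indifference.
Player B indifferent between P and Q: p·5 + (1−p)·(-4) = p·4 + (1−p)·6 ⟹ (-4) + 9p = 6 + (-2)p ⟹ p = 10/11.
Player A indifferent between P and Q: q·(-4) + (1−q)·(-2) = q·1 + (1−q)·(-3) ⟹ (-2) + (-2)q = (-3) + 4q ⟹ q = 1/6.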